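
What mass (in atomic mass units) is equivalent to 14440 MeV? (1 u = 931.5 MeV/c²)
m = E/c² = 15.5 u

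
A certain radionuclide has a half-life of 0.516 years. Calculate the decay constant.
λ = ln(2)/t½ = 1.343 year⁻¹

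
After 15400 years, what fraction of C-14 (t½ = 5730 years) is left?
N/N₀ = (1/2)^(t/t½) = 0.1552 = 15.5%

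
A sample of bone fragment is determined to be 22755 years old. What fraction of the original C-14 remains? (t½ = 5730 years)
N/N₀ = (1/2)^(t/t½) = 0.06376 = 6.38%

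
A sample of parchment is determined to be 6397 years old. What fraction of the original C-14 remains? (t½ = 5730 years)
N/N₀ = (1/2)^(t/t½) = 0.4612 = 46.1%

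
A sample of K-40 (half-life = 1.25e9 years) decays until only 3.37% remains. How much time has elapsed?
t = t½ × log₂(N₀/N) = 6.114e9 years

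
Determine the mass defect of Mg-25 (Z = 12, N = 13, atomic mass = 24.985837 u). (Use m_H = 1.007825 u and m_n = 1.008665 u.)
Δm = Z·m_H + N·m_n − M = 0.2207 u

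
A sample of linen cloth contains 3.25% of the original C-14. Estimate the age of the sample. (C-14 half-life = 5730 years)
Age = t½ × log₂(1/ratio) = 28330 years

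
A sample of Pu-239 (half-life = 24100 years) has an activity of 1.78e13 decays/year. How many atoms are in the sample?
N = A/λ = 6.189e17 atoms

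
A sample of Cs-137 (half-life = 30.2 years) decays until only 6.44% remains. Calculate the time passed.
t = t½ × log₂(N₀/N) = 119.5 years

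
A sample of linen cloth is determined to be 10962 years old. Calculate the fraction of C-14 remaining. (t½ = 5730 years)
N/N₀ = (1/2)^(t/t½) = 0.2655 = 26.6%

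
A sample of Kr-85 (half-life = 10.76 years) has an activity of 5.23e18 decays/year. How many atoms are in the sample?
N = A/λ = 8.119e19 atoms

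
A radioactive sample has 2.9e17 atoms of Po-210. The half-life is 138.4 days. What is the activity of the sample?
A = λN = 1.452e15 decays/day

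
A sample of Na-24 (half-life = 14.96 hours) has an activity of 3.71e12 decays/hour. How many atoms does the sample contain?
N = A/λ = 8.007e13 atoms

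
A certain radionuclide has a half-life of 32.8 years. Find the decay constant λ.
λ = ln(2)/t½ = 0.02113 year⁻¹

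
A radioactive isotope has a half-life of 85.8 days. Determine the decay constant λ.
λ = ln(2)/t½ = 0.008079 day⁻¹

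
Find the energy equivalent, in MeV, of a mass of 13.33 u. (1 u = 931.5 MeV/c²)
E = mc² = 12420 MeV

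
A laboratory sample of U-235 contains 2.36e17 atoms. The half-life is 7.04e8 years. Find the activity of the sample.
A = λN = 2.324e8 decays/year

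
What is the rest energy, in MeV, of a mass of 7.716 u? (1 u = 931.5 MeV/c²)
E = mc² = 7187 MeV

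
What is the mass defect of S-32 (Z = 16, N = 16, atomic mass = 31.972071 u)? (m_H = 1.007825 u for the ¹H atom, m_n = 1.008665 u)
Δm = Z·m_H + N·m_n − M = 0.2918 u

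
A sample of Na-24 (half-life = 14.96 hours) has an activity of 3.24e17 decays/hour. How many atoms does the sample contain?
N = A/λ = 6.993e18 atoms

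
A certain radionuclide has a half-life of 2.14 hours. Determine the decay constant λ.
λ = ln(2)/t½ = 0.3239 hour⁻¹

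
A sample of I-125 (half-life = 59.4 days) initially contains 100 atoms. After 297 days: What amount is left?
N = N₀(1/2)^(t/t½) = 3.125 atoms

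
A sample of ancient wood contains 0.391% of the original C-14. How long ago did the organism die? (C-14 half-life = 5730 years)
Age = t½ × log₂(1/ratio) = 45830 years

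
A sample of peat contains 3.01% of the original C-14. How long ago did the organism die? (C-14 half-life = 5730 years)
Age = t½ × log₂(1/ratio) = 28960 years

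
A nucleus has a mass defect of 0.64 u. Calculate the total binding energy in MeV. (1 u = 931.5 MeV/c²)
B.E. = Δm × 931.5 = 596.2 MeV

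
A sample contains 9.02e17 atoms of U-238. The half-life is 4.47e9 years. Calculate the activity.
A = λN = 1.399e8 decays/year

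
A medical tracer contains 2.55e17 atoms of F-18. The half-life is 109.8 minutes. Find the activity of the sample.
A = λN = 1.61e15 decays/minute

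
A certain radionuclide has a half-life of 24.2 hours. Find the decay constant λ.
λ = ln(2)/t½ = 0.02864 hour⁻¹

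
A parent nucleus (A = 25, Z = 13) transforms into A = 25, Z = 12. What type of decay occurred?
ΔA = 0, ΔZ = -1 ⇒ beta-plus decay (β⁺) or electron capture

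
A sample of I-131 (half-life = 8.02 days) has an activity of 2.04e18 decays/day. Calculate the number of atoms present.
N = A/λ = 2.36e19 atoms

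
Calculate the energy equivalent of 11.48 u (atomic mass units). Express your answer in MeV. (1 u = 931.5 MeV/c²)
E = mc² = 10690 MeV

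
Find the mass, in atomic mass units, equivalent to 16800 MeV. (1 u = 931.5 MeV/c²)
m = E/c² = 18.04 u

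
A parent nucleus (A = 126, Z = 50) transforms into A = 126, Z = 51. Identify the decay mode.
ΔA = 0, ΔZ = +1 ⇒ beta-minus decay (β⁻)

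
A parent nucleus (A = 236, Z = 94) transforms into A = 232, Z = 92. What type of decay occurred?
ΔA = -4, ΔZ = -2 ⇒ alpha decay (α)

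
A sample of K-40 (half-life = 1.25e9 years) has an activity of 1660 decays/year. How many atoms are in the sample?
N = A/λ = 2.994e12 atoms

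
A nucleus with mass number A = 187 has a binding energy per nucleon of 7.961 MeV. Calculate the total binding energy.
B.E. = 7.961 × 187 = 1489 MeV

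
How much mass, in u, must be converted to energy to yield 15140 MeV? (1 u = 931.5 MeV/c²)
m = E/c² = 16.25 u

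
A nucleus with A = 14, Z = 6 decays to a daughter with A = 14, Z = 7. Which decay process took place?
ΔA = 0, ΔZ = +1 ⇒ beta-minus decay (β⁻)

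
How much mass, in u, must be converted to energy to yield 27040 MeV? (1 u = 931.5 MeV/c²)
m = E/c² = 29.03 u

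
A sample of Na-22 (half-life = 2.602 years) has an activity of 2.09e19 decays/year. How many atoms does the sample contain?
N = A/λ = 7.846e19 atoms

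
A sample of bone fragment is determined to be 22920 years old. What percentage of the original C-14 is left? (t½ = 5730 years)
N/N₀ = (1/2)^(t/t½) = 0.0625 = 6.25%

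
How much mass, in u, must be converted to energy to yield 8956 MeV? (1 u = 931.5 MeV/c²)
m = E/c² = 9.615 u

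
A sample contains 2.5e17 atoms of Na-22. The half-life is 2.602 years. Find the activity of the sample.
A = λN = 6.66e16 decays/year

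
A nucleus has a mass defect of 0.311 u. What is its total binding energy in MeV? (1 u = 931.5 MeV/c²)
B.E. = Δm × 931.5 = 289.7 MeV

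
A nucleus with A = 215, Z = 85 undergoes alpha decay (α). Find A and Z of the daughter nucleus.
Daughter: A = 211, Z = 83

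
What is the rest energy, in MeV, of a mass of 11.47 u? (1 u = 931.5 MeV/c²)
E = mc² = 10680 MeV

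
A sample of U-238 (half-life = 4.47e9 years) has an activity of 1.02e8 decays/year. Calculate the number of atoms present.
N = A/λ = 6.578e17 atoms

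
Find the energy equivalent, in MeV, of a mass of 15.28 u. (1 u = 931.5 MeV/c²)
E = mc² = 14230 MeV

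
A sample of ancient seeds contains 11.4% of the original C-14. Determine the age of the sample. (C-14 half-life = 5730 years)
Age = t½ × log₂(1/ratio) = 17950 years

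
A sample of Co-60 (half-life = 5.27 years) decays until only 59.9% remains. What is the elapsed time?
t = t½ × log₂(N₀/N) = 3.896 years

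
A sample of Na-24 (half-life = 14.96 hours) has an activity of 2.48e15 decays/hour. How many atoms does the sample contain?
N = A/λ = 5.353e16 atoms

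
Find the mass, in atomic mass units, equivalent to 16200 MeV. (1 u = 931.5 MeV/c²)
m = E/c² = 17.39 u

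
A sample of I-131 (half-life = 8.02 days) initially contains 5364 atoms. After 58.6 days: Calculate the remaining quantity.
N = N₀(1/2)^(t/t½) = 33.88 atoms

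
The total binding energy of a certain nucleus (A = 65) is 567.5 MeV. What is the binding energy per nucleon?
B.E./A = 567.5/65 = 8.731 MeV/nucleon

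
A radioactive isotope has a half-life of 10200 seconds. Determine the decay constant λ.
λ = ln(2)/t½ = 6.796e-5 second⁻¹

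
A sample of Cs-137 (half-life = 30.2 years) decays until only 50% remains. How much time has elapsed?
t = t½ × log₂(N₀/N) = 30.2 years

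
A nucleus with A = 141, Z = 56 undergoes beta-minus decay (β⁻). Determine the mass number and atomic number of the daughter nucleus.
Daughter: A = 141, Z = 57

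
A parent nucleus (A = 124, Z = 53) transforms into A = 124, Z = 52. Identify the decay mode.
ΔA = 0, ΔZ = -1 ⇒ beta-plus decay (β⁺) or electron capture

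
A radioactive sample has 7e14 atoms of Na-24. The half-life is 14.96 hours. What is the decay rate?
A = λN = 3.243e13 decays/hour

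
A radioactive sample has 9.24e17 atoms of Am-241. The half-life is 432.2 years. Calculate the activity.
A = λN = 1.482e15 decays/year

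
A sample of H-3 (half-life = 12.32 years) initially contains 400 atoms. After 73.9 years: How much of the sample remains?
N = N₀(1/2)^(t/t½) = 6.257 atoms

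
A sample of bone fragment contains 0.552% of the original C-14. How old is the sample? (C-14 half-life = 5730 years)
Age = t½ × log₂(1/ratio) = 42980 years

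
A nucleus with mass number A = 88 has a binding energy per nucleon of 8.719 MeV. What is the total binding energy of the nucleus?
B.E. = 8.719 × 88 = 767.3 MeV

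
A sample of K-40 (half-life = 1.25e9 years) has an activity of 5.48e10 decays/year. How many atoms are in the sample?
N = A/λ = 9.882e19 atoms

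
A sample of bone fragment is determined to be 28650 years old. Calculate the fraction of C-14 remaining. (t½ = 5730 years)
N/N₀ = (1/2)^(t/t½) = 0.03125 = 3.12%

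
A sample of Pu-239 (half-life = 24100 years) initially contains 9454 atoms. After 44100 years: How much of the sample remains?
N = N₀(1/2)^(t/t½) = 2659 atoms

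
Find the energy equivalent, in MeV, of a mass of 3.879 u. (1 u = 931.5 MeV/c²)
E = mc² = 3613 MeV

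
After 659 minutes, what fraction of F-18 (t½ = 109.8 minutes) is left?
N/N₀ = (1/2)^(t/t½) = 0.01561 = 1.56%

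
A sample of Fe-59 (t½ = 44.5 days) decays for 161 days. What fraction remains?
N/N₀ = (1/2)^(t/t½) = 0.08145 = 8.14%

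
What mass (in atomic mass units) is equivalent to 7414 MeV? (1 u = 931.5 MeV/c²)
m = E/c² = 7.959 u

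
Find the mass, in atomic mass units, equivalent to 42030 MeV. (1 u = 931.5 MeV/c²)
m = E/c² = 45.12 u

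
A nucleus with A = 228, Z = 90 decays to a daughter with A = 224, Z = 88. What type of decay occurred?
ΔA = -4, ΔZ = -2 ⇒ alpha decay (α)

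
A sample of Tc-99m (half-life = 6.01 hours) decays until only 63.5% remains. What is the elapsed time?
t = t½ × log₂(N₀/N) = 3.938 hours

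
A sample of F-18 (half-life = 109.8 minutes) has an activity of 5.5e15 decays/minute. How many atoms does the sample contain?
N = A/λ = 8.712e17 atoms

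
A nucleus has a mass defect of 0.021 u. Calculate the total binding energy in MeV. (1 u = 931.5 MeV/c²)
B.E. = Δm × 931.5 = 19.56 MeV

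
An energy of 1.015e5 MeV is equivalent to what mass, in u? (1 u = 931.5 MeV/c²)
m = E/c² = 109 u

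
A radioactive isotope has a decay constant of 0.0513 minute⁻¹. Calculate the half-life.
t½ = ln(2)/λ = 13.51 minutes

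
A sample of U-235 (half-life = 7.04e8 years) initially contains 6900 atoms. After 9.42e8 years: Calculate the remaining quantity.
N = N₀(1/2)^(t/t½) = 2729 atoms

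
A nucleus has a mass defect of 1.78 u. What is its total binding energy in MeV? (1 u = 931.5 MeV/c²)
B.E. = Δm × 931.5 = 1658 MeV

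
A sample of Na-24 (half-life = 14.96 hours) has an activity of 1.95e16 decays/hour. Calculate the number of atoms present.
N = A/λ = 4.209e17 atoms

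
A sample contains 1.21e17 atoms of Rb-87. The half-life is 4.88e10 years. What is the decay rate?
A = λN = 1.719e6 decays/year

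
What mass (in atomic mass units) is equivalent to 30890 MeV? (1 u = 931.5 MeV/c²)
m = E/c² = 33.16 u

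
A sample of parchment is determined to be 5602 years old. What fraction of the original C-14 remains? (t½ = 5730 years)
N/N₀ = (1/2)^(t/t½) = 0.5078 = 50.8%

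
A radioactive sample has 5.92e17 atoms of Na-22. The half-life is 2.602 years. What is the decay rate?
A = λN = 1.577e17 decays/year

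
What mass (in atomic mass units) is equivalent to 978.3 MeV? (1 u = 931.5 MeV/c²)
m = E/c² = 1.05 u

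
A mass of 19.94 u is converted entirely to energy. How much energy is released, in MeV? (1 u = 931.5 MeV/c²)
E = mc² = 18570 MeV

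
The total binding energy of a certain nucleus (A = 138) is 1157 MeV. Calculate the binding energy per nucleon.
B.E./A = 1157/138 = 8.384 MeV/nucleon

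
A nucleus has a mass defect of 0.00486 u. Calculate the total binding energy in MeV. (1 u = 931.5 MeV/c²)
B.E. = Δm × 931.5 = 4.527 MeV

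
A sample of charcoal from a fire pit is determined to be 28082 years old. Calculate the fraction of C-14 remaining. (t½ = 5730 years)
N/N₀ = (1/2)^(t/t½) = 0.03347 = 3.35%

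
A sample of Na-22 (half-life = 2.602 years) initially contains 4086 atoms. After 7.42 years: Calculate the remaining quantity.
N = N₀(1/2)^(t/t½) = 566.1 atoms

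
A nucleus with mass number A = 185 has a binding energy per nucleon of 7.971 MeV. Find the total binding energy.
B.E. = 7.971 × 185 = 1475 MeV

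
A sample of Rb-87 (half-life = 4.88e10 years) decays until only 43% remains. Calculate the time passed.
t = t½ × log₂(N₀/N) = 5.942e10 years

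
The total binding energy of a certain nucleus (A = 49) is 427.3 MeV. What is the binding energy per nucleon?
B.E./A = 427.3/49 = 8.72 MeV/nucleon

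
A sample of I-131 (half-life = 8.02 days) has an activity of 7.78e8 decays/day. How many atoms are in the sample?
N = A/λ = 9.002e9 atoms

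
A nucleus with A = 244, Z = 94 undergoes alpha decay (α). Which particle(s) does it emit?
α particle = ⁴₂He (2 protons + 2 neutrons)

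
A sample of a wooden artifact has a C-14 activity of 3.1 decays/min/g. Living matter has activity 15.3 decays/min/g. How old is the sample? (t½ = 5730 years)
Age = t½ × log₂(A₀/A) = 13200 years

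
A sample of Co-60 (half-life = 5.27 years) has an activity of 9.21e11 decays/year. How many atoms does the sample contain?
N = A/λ = 7.002e12 atoms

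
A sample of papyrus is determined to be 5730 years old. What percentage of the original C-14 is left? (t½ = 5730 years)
N/N₀ = (1/2)^(t/t½) = 0.5 = 50%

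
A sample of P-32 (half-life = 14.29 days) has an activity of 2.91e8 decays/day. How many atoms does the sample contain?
N = A/λ = 5.999e9 atoms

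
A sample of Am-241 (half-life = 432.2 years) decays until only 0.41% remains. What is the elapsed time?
t = t½ × log₂(N₀/N) = 3427 years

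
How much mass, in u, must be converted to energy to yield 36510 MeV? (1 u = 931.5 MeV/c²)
m = E/c² = 39.19 u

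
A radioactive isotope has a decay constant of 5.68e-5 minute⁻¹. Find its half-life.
t½ = ln(2)/λ = 12200 minutes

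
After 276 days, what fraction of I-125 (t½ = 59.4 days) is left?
N/N₀ = (1/2)^(t/t½) = 0.03993 = 3.99%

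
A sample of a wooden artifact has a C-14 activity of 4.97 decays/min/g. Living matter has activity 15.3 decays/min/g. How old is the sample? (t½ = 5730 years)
Age = t½ × log₂(A₀/A) = 9295 years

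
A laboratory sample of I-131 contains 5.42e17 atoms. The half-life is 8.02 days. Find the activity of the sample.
A = λN = 4.684e16 decays/day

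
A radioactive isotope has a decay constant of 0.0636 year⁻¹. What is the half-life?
t½ = ln(2)/λ = 10.9 years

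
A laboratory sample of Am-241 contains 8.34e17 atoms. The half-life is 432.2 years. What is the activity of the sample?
A = λN = 1.338e15 decays/year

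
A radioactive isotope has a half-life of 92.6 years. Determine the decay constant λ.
λ = ln(2)/t½ = 0.007485 year⁻¹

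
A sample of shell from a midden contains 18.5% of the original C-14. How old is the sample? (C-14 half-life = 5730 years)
Age = t½ × log₂(1/ratio) = 13950 years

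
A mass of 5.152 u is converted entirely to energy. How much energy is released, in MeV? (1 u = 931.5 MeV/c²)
E = mc² = 4799 MeV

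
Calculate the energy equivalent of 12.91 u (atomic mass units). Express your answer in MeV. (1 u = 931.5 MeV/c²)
E = mc² = 12030 MeV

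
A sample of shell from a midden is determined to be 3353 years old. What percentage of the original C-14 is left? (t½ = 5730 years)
N/N₀ = (1/2)^(t/t½) = 0.6666 = 66.7%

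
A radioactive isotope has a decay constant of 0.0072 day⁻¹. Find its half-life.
t½ = ln(2)/λ = 96.27 days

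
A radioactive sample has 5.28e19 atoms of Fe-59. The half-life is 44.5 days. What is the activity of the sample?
A = λN = 8.224e17 decays/day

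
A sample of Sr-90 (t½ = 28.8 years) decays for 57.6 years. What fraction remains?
N/N₀ = (1/2)^(t/t½) = 0.25 = 25%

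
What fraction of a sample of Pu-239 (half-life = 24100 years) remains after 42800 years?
N/N₀ = (1/2)^(t/t½) = 0.292 = 29.2%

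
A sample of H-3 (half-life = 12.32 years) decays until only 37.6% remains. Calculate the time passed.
t = t½ × log₂(N₀/N) = 17.39 years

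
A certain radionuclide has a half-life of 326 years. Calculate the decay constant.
λ = ln(2)/t½ = 0.002126 year⁻¹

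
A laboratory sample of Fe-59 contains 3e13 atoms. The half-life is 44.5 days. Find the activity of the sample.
A = λN = 4.673e11 decays/day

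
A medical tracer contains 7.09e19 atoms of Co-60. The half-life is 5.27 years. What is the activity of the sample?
A = λN = 9.325e18 decays/year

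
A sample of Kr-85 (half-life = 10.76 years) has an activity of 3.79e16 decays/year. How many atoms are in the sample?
N = A/λ = 5.883e17 atoms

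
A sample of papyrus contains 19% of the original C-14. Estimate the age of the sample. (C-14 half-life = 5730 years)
Age = t½ × log₂(1/ratio) = 13730 years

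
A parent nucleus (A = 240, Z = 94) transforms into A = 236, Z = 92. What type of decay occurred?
ΔA = -4, ΔZ = -2 ⇒ alpha decay (α)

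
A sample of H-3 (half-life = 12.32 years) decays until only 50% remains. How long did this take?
t = t½ × log₂(N₀/N) = 12.32 years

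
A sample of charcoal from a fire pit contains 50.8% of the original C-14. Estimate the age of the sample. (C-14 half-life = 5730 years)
Age = t½ × log₂(1/ratio) = 5599 years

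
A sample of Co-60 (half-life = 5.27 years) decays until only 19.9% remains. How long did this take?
t = t½ × log₂(N₀/N) = 12.27 years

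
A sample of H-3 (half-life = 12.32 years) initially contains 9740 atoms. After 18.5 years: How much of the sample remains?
N = N₀(1/2)^(t/t½) = 3440 atoms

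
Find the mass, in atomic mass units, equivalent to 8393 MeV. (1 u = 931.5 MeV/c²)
m = E/c² = 9.01 u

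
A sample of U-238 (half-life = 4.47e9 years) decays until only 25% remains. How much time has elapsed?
t = t½ × log₂(N₀/N) = 8.94e9 years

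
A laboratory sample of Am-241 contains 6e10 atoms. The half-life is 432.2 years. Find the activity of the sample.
A = λN = 9.623e7 decays/year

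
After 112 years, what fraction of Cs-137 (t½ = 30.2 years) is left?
N/N₀ = (1/2)^(t/t½) = 0.07649 = 7.65%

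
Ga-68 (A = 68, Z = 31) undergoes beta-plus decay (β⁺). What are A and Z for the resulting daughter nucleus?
Daughter: A = 68, Z = 30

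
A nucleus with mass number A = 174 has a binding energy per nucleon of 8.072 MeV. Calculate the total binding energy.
B.E. = 8.072 × 174 = 1405 MeV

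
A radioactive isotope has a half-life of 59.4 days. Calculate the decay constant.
λ = ln(2)/t½ = 0.01167 day⁻¹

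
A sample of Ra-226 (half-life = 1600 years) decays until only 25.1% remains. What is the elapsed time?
t = t½ × log₂(N₀/N) = 3191 years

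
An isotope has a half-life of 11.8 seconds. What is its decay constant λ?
λ = ln(2)/t½ = 0.05874 second⁻¹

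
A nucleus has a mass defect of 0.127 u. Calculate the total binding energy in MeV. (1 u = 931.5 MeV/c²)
B.E. = Δm × 931.5 = 118.3 MeV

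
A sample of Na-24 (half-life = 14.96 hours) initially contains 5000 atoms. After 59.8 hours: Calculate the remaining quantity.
N = N₀(1/2)^(t/t½) = 313.1 atoms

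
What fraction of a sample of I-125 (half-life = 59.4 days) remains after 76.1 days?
N/N₀ = (1/2)^(t/t½) = 0.4115 = 41.1%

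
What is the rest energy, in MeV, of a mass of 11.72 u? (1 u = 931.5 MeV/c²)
E = mc² = 10920 MeV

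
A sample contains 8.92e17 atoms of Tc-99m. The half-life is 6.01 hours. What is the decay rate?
A = λN = 1.029e17 decays/hour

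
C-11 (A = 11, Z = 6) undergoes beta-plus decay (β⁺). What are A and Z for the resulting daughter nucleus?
Daughter: A = 11, Z = 5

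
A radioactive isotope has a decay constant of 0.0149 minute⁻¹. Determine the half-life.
t½ = ln(2)/λ = 46.52 minutes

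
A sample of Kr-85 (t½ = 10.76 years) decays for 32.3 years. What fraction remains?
N/N₀ = (1/2)^(t/t½) = 0.1248 = 12.5%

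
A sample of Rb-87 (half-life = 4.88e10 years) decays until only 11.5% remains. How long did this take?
t = t½ × log₂(N₀/N) = 1.523e11 years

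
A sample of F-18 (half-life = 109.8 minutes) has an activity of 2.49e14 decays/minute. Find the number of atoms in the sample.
N = A/λ = 3.944e16 atoms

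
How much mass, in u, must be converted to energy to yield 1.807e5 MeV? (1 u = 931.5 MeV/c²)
m = E/c² = 194 u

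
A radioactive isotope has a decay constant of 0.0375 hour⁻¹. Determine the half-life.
t½ = ln(2)/λ = 18.48 hours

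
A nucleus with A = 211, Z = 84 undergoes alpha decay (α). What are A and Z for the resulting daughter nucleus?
Daughter: A = 207, Z = 82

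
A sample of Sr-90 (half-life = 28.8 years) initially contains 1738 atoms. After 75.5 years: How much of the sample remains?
N = N₀(1/2)^(t/t½) = 282.4 atoms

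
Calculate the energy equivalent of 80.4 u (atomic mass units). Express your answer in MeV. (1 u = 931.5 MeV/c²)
E = mc² = 74890 MeV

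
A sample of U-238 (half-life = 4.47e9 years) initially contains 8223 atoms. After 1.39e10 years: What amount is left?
N = N₀(1/2)^(t/t½) = 952.7 atoms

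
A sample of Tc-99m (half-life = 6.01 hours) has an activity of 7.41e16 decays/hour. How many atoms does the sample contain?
N = A/λ = 6.425e17 atoms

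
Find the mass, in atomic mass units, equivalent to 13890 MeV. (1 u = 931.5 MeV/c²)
m = E/c² = 14.91 u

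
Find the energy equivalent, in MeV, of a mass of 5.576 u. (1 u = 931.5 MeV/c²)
E = mc² = 5194 MeV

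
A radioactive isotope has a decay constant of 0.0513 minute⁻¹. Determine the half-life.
t½ = ln(2)/λ = 13.51 minutes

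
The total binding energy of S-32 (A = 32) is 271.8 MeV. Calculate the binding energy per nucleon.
B.E./A = 271.8/32 = 8.494 MeV/nucleon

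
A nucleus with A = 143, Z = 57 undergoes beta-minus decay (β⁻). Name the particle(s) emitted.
β⁻: electron (e⁻) + antineutrino (ν̄ₑ)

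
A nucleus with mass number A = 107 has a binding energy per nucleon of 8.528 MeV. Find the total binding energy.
B.E. = 8.528 × 107 = 912.5 MeV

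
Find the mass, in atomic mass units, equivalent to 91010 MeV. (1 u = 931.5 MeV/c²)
m = E/c² = 97.7 u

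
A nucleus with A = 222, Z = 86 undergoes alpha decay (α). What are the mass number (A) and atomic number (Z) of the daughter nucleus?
Daughter: A = 218, Z = 84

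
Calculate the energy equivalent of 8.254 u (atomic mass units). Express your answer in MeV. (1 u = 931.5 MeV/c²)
E = mc² = 7689 MeV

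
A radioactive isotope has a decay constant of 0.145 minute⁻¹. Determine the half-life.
t½ = ln(2)/λ = 4.78 minutes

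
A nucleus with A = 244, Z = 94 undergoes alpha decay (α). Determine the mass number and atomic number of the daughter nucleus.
Daughter: A = 240, Z = 92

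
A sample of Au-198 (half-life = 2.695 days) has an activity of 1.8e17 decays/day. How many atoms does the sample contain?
N = A/λ = 6.999e17 atoms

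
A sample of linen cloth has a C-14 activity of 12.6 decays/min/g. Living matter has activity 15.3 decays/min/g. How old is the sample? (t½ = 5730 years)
Age = t½ × log₂(A₀/A) = 1605 years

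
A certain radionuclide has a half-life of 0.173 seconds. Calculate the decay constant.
λ = ln(2)/t½ = 4.007 second⁻¹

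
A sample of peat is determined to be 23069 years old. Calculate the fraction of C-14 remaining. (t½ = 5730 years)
N/N₀ = (1/2)^(t/t½) = 0.06138 = 6.14%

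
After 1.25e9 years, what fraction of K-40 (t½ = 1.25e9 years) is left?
N/N₀ = (1/2)^(t/t½) = 0.5 = 50%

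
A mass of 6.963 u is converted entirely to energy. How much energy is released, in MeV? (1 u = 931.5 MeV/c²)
E = mc² = 6486 MeV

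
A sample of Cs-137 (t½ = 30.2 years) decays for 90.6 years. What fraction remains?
N/N₀ = (1/2)^(t/t½) = 0.125 = 12.5%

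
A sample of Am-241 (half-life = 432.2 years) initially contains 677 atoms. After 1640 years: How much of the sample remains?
N = N₀(1/2)^(t/t½) = 48.79 atoms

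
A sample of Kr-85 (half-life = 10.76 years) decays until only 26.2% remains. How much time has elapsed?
t = t½ × log₂(N₀/N) = 20.79 years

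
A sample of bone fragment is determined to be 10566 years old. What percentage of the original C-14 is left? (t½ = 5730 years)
N/N₀ = (1/2)^(t/t½) = 0.2786 = 27.9%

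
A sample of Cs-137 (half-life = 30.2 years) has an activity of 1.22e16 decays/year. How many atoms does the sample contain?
N = A/λ = 5.315e17 atoms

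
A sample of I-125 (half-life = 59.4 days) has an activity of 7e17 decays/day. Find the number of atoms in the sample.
N = A/λ = 5.999e19 atoms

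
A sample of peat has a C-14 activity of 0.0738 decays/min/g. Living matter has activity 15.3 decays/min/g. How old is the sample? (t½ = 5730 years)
Age = t½ × log₂(A₀/A) = 44100 years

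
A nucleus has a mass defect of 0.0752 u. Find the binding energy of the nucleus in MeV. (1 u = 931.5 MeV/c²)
B.E. = Δm × 931.5 = 70.05 MeV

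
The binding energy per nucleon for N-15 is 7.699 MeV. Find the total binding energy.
B.E. = 7.699 × 15 = 115.5 MeV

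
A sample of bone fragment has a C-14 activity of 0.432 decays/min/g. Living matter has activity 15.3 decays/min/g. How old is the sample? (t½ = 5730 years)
Age = t½ × log₂(A₀/A) = 29490 years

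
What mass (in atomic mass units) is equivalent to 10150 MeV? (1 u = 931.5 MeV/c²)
m = E/c² = 10.9 u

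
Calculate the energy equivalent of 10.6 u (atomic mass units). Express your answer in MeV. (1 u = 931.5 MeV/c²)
E = mc² = 9874 MeV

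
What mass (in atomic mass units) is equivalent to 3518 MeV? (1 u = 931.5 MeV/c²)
m = E/c² = 3.777 u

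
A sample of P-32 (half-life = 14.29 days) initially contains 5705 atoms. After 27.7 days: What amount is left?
N = N₀(1/2)^(t/t½) = 1488 atoms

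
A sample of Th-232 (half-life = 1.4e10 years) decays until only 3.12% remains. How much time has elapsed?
t = t½ × log₂(N₀/N) = 7.003e10 years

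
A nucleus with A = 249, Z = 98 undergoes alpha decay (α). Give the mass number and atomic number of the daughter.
Daughter: A = 245, Z = 96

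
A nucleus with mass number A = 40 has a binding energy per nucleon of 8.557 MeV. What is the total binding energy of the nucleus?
B.E. = 8.557 × 40 = 342.3 MeV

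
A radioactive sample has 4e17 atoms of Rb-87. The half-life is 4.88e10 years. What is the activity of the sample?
A = λN = 5.682e6 decays/year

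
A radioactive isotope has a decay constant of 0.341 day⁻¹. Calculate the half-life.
t½ = ln(2)/λ = 2.033 days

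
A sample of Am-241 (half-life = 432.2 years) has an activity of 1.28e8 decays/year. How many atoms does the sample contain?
N = A/λ = 7.981e10 atoms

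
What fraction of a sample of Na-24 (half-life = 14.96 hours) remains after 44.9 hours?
N/N₀ = (1/2)^(t/t½) = 0.1249 = 12.5%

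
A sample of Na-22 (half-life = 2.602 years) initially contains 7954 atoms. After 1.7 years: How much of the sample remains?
N = N₀(1/2)^(t/t½) = 5057 atoms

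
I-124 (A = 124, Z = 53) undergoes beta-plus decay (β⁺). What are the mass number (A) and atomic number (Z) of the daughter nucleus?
Daughter: A = 124, Z = 52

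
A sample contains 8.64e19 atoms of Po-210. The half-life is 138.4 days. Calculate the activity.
A = λN = 4.327e17 decays/day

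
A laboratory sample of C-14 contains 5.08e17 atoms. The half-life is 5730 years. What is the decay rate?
A = λN = 6.145e13 decays/year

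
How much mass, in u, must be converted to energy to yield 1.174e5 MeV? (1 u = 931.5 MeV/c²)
m = E/c² = 126 u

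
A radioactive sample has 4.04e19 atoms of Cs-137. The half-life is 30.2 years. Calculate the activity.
A = λN = 9.273e17 decays/year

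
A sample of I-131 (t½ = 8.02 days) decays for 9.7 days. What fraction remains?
N/N₀ = (1/2)^(t/t½) = 0.4324 = 43.2%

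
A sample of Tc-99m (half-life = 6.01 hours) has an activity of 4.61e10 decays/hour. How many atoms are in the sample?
N = A/λ = 3.997e11 atoms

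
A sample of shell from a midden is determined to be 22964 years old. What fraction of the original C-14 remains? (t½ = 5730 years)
N/N₀ = (1/2)^(t/t½) = 0.06217 = 6.22%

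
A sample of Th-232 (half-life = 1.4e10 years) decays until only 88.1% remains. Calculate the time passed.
t = t½ × log₂(N₀/N) = 2.559e9 years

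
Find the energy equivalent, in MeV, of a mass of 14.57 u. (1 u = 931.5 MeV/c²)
E = mc² = 13570 MeV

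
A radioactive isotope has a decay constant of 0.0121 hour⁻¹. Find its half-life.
t½ = ln(2)/λ = 57.28 hours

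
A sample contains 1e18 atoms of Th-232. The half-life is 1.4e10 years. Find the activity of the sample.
A = λN = 4.951e7 decays/year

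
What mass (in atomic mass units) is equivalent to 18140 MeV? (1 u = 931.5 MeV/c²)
m = E/c² = 19.47 u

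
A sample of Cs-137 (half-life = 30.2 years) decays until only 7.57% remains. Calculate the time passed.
t = t½ × log₂(N₀/N) = 112.5 years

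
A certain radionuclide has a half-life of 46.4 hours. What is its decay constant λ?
λ = ln(2)/t½ = 0.01494 hour⁻¹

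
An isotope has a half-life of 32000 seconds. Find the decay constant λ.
λ = ln(2)/t½ = 2.166e-5 second⁻¹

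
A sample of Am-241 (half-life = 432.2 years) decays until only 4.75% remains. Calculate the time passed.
t = t½ × log₂(N₀/N) = 1900 years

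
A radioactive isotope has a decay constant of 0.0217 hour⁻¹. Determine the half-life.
t½ = ln(2)/λ = 31.94 hours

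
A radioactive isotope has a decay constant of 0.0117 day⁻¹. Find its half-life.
t½ = ln(2)/λ = 59.24 days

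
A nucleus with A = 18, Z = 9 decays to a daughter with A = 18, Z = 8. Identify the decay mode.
ΔA = 0, ΔZ = -1 ⇒ beta-plus decay (β⁺) or electron capture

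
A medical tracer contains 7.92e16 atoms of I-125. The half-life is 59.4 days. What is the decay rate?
A = λN = 9.242e14 decays/day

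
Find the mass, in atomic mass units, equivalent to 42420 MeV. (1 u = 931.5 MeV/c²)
m = E/c² = 45.54 u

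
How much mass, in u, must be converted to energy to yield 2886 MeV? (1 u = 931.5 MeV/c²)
m = E/c² = 3.098 u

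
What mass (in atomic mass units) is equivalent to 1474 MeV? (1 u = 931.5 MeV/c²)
m = E/c² = 1.582 u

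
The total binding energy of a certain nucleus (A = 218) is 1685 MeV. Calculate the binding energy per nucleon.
B.E./A = 1685/218 = 7.729 MeV/nucleon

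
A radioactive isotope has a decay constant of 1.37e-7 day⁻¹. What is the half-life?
t½ = ln(2)/λ = 5.059e6 days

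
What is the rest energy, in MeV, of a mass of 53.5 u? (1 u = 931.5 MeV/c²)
E = mc² = 49840 MeV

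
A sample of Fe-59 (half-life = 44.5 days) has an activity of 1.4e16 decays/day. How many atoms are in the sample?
N = A/λ = 8.988e17 atoms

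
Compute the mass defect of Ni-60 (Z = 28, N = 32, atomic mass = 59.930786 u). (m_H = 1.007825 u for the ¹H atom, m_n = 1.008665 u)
Δm = Z·m_H + N·m_n − M = 0.5656 u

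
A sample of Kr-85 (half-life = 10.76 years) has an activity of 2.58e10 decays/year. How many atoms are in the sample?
N = A/λ = 4.005e11 atoms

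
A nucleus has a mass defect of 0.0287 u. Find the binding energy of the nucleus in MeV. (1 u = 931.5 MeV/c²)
B.E. = Δm × 931.5 = 26.73 MeV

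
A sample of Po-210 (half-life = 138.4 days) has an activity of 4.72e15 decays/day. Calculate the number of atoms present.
N = A/λ = 9.424e17 atoms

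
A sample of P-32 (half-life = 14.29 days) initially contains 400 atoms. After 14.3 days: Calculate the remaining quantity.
N = N₀(1/2)^(t/t½) = 199.9 atoms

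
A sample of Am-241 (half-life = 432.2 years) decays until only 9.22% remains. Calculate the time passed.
t = t½ × log₂(N₀/N) = 1486 years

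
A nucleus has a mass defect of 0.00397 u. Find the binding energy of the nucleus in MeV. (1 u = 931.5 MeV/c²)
B.E. = Δm × 931.5 = 3.698 MeV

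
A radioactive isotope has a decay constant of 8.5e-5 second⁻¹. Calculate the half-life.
t½ = ln(2)/λ = 8155 seconds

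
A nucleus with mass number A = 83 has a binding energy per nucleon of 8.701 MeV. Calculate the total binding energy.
B.E. = 8.701 × 83 = 722.2 MeV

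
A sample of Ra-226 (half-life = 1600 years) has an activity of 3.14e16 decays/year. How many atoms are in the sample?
N = A/λ = 7.248e19 atoms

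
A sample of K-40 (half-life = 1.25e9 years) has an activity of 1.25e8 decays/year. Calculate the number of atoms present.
N = A/λ = 2.254e17 atoms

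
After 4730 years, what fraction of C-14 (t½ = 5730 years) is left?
N/N₀ = (1/2)^(t/t½) = 0.5643 = 56.4%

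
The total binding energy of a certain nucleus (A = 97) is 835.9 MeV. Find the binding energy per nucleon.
B.E./A = 835.9/97 = 8.618 MeV/nucleon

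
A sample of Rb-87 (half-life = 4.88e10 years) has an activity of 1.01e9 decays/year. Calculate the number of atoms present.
N = A/λ = 7.111e19 atoms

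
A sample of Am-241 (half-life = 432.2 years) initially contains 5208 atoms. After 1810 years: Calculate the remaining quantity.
N = N₀(1/2)^(t/t½) = 285.8 atoms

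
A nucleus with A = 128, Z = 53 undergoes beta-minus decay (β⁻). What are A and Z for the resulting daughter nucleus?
Daughter: A = 128, Z = 54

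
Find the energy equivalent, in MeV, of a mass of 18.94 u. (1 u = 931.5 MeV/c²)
E = mc² = 17640 MeV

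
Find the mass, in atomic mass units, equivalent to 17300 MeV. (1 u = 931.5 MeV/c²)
m = E/c² = 18.57 u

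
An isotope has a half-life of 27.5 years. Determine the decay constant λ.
λ = ln(2)/t½ = 0.02521 year⁻¹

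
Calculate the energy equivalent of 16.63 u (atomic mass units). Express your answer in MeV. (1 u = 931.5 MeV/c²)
E = mc² = 15490 MeV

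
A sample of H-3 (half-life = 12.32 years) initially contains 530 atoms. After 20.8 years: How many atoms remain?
N = N₀(1/2)^(t/t½) = 164.5 atoms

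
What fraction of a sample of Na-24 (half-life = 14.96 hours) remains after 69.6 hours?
N/N₀ = (1/2)^(t/t½) = 0.03976 = 3.98%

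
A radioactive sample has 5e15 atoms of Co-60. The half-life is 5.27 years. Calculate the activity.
A = λN = 6.576e14 decays/year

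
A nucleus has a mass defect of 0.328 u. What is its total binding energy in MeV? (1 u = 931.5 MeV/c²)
B.E. = Δm × 931.5 = 305.5 MeV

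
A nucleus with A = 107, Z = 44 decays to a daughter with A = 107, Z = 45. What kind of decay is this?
ΔA = 0, ΔZ = +1 ⇒ beta-minus decay (β⁻)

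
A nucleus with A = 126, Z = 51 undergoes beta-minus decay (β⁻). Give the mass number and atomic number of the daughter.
Daughter: A = 126, Z = 52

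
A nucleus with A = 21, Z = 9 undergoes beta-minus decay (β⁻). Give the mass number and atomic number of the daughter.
Daughter: A = 21, Z = 10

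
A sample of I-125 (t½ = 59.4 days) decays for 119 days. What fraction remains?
N/N₀ = (1/2)^(t/t½) = 0.2494 = 24.9%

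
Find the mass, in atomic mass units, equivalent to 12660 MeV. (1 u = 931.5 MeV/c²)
m = E/c² = 13.59 u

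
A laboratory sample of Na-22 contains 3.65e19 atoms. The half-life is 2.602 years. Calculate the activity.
A = λN = 9.723e18 decays/year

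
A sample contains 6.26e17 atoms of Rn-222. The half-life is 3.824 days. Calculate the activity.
A = λN = 1.135e17 decays/day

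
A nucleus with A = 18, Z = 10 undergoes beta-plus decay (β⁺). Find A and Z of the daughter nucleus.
Daughter: A = 18, Z = 9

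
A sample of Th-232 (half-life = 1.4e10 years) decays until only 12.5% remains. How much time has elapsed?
t = t½ × log₂(N₀/N) = 4.2e10 years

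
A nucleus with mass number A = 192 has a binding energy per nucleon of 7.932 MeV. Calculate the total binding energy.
B.E. = 7.932 × 192 = 1523 MeV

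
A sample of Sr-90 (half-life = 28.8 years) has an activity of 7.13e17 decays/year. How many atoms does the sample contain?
N = A/λ = 2.962e19 atoms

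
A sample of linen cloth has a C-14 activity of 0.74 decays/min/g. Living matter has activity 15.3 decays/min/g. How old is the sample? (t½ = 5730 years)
Age = t½ × log₂(A₀/A) = 25040 years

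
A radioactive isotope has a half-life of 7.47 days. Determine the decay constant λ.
λ = ln(2)/t½ = 0.09279 day⁻¹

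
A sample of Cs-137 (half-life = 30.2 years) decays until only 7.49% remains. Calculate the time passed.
t = t½ × log₂(N₀/N) = 112.9 years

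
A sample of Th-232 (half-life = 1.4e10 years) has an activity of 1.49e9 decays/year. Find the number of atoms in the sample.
N = A/λ = 3.009e19 atoms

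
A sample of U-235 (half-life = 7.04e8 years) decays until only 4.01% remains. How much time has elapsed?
t = t½ × log₂(N₀/N) = 3.267e9 years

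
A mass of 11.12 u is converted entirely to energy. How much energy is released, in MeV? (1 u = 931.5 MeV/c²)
E = mc² = 10360 MeV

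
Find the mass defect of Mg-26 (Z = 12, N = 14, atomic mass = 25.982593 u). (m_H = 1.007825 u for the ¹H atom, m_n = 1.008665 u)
Δm = Z·m_H + N·m_n − M = 0.2326 u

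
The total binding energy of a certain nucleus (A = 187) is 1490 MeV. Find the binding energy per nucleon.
B.E./A = 1490/187 = 7.968 MeV/nucleon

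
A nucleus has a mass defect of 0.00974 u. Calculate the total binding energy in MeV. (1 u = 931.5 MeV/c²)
B.E. = Δm × 931.5 = 9.073 MeV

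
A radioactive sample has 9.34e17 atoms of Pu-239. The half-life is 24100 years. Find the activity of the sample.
A = λN = 2.686e13 decays/year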